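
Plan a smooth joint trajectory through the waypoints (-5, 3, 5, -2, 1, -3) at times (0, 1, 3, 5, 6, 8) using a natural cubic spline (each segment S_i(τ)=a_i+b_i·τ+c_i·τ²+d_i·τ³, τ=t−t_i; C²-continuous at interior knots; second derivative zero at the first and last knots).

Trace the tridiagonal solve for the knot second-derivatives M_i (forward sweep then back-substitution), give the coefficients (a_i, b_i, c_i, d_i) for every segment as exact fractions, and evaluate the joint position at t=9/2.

  seg 0: a=-5 b=12469/1396 c=0 d=-1301/1396
  seg 1: a=3 b=4283/698 c=-3903/1396 d=159/1396
  seg 2: a=5 b=-2569/698 c=-2949/1396 d=3075/2792
  seg 3: a=-2 b=379/349 c=1569/349 d=-901/349
  seg 4: a=1 b=814/349 c=-1134/349 d=189/349
S(9/2) = -34771/22336

Δ: Δ0=8, Δ1=1, Δ2=-7/2, Δ3=3, Δ4=-2
row 1: diag=6, rhs=-42; c'=1/3, d'=-7
row 2: denom=8−2·1/3=22/3; d'=(-27−2·-7)/(22/3)=-39/22
row 3: denom=6−2·3/11=60/11; d'=(39−2·-39/22)/(60/11)=39/5
row 4: denom=6−1·11/60=349/60; d'=(-30−1·39/5)/(349/60)=-2268/349
back: M4=-2268/349
back: M3=39/5−11/60·-2268/349=3138/349
back: M2=-39/22−3/11·3138/349=-2949/698
back: M1=-7−1/3·-2949/698=-3903/698
M: M0=0, M1=-3903/698, M2=-2949/698, M3=3138/349, M4=-2268/349, M5=0
seg 0: a=-5, c=M0/2=0, d=(M1−M0)/(6·1)=-1301/1396, b=Δ0−h0·(2M0+M1)/6=12469/1396
seg 1: a=3, c=M1/2=-3903/1396, d=(M2−M1)/(6·2)=159/1396, b=Δ1−h1·(2M1+M2)/6=4283/698
seg 2: a=5, c=M2/2=-2949/1396, d=(M3−M2)/(6·2)=3075/2792, b=Δ2−h2·(2M2+M3)/6=-2569/698
seg 3: a=-2, c=M3/2=1569/349, d=(M4−M3)/(6·1)=-901/349, b=Δ3−h3·(2M3+M4)/6=379/349
seg 4: a=1, c=M4/2=-1134/349, d=(M5−M4)/(6·2)=189/349, b=Δ4−h4·(2M4+M5)/6=814/349
t_q=9/2 → seg 2, τ=3/2; S=5+-2569/698·τ+-2949/1396·τ²+3075/2792·τ³=-34771/22336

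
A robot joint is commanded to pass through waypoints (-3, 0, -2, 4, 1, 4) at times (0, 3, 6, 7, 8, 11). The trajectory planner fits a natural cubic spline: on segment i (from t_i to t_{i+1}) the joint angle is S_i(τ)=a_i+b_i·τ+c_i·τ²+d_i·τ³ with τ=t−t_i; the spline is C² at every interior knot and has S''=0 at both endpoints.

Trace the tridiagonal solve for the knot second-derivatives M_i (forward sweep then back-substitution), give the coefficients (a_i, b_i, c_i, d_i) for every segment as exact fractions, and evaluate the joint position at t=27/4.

  seg 0: a=-3 b=705/289 c=0 d=-416/2601
  seg 1: a=0 b=-543/289 c=-416/289 d=4795/7803
  seg 2: a=-2 b=1756/289 c=3547/867 d=-3613/867
  seg 3: a=4 b=1523/867 c=-7292/867 d=1056/289
  seg 4: a=1 b=-3557/867 c=2212/867 d=-2212/7803
S(27/4) = 57343/18496

Δ: Δ0=1, Δ1=-2/3, Δ2=6, Δ3=-3, Δ4=1
row 1: diag=12, rhs=-10; c'=1/4, d'=-5/6
row 2: denom=8−3·1/4=29/4; d'=(40−3·-5/6)/(29/4)=170/29
row 3: denom=4−1·4/29=112/29; d'=(-54−1·170/29)/(112/29)=-31/2
row 4: denom=8−1·29/112=867/112; d'=(24−1·-31/2)/(867/112)=4424/867
back: M4=4424/867
back: M3=-31/2−29/112·4424/867=-14584/867
back: M2=170/29−4/29·-14584/867=7094/867
back: M1=-5/6−1/4·7094/867=-832/289
M: M0=0, M1=-832/289, M2=7094/867, M3=-14584/867, M4=4424/867, M5=0
seg 0: a=-3, c=M0/2=0, d=(M1−M0)/(6·3)=-416/2601, b=Δ0−h0·(2M0+M1)/6=705/289
seg 1: a=0, c=M1/2=-416/289, d=(M2−M1)/(6·3)=4795/7803, b=Δ1−h1·(2M1+M2)/6=-543/289
seg 2: a=-2, c=M2/2=3547/867, d=(M3−M2)/(6·1)=-3613/867, b=Δ2−h2·(2M2+M3)/6=1756/289
seg 3: a=4, c=M3/2=-7292/867, d=(M4−M3)/(6·1)=1056/289, b=Δ3−h3·(2M3+M4)/6=1523/867
seg 4: a=1, c=M4/2=2212/867, d=(M5−M4)/(6·3)=-2212/7803, b=Δ4−h4·(2M4+M5)/6=-3557/867
t_q=27/4 → seg 2, τ=3/4; S=-2+1756/289·τ+3547/867·τ²+-3613/867·τ³=57343/18496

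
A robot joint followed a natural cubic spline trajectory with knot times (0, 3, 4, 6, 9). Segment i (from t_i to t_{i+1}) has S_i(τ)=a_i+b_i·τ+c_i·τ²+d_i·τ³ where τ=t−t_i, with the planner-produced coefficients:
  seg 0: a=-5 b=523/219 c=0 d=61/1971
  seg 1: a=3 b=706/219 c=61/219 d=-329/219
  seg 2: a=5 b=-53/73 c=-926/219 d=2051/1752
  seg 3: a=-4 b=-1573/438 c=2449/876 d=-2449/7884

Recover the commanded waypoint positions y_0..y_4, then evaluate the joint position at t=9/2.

y_0 = S_0(0) = a_0 = -5
y_1 = S_1(0) = a_1 = 3
y_2 = S_2(0) = a_2 = 5
y_3 = S_3(0) = a_3 = -4
y_4 = S_3(3) = 2
t_q=9/2 is in segment 2 (τ=1/2); S_2(τ)=17409/4672

y_0=-5 y_1=3 y_2=5 y_3=-4 y_4=2
S(9/2) = 17409/4672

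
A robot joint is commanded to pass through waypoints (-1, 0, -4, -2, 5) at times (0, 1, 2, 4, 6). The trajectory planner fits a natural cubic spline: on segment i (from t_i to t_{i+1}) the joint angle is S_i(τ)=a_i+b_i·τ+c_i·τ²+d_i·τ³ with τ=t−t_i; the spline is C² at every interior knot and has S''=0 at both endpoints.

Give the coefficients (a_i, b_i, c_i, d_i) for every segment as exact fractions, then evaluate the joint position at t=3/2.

Δ: Δ0=1, Δ1=-4, Δ2=1, Δ3=7/2
row 1: diag=4, rhs=-30; c'=1/4, d'=-15/2
row 2: denom=6−1·1/4=23/4; d'=(30−1·-15/2)/(23/4)=150/23
row 3: denom=8−2·8/23=168/23; d'=(15−2·150/23)/(168/23)=15/56
back: M3=15/56
back: M2=150/23−8/23·15/56=45/7
back: M1=-15/2−1/4·45/7=-255/28
M: M0=0, M1=-255/28, M2=45/7, M3=15/56, M4=0
seg 0: a=-1, c=M0/2=0, d=(M1−M0)/(6·1)=-85/56, b=Δ0−h0·(2M0+M1)/6=141/56
seg 1: a=0, c=M1/2=-255/56, d=(M2−M1)/(6·1)=145/56, b=Δ1−h1·(2M1+M2)/6=-57/28
seg 2: a=-4, c=M2/2=45/14, d=(M3−M2)/(6·2)=-115/224, b=Δ2−h2·(2M2+M3)/6=-27/8
seg 3: a=-2, c=M3/2=15/112, d=(M4−M3)/(6·2)=-5/224, b=Δ3−h3·(2M3+M4)/6=93/28
t_q=3/2 → seg 1, τ=1/2; S=0+-57/28·τ+-255/56·τ²+145/56·τ³=-821/448

  seg 0: a=-1 b=141/56 c=0 d=-85/56
  seg 1: a=0 b=-57/28 c=-255/56 d=145/56
  seg 2: a=-4 b=-27/8 c=45/14 d=-115/224
  seg 3: a=-2 b=93/28 c=15/112 d=-5/224
S(3/2) = -821/448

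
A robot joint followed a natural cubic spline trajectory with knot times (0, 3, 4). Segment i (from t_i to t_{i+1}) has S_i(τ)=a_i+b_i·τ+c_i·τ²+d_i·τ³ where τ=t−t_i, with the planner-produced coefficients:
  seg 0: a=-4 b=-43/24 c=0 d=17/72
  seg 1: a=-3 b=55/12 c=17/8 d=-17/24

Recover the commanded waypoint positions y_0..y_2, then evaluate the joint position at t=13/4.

y_0=-4 y_1=-3 y_2=3
S(13/4) = -887/512

y_0 = S_0(0) = a_0 = -4
y_1 = S_1(0) = a_1 = -3
y_2 = S_1(1) = 3
t_q=13/4 is in segment 1 (τ=1/4); S_1(τ)=-887/512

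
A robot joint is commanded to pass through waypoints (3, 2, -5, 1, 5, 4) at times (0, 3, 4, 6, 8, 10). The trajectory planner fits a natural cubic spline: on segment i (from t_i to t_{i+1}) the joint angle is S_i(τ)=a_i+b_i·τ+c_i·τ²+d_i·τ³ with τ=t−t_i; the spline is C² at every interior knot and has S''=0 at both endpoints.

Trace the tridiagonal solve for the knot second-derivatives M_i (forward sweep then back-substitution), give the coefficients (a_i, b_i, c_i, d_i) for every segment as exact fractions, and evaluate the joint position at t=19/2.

  seg 0: a=3 b=11285/3846 c=0 d=-4189/11538
  seg 1: a=2 b=-13208/1923 c=-4189/1282 d=12061/3846
  seg 2: a=-5 b=-15367/3846 c=3936/641 d=-20327/15384
  seg 3: a=1 b=9058/1923 c=-4583/2564 d=3325/15384
  seg 4: a=5 b=593/3846 c=-629/1282 d=629/7692
S(19/2) = 90321/20512

Δ: Δ0=-1/3, Δ1=-7, Δ2=3, Δ3=2, Δ4=-1/2
row 1: diag=8, rhs=-40; c'=1/8, d'=-5
row 2: denom=6−1·1/8=47/8; d'=(60−1·-5)/(47/8)=520/47
row 3: denom=8−2·16/47=344/47; d'=(-6−2·520/47)/(344/47)=-661/172
row 4: denom=8−2·47/172=641/86; d'=(-15−2·-661/172)/(641/86)=-629/641
back: M4=-629/641
back: M3=-661/172−47/172·-629/641=-4583/1282
back: M2=520/47−16/47·-4583/1282=7872/641
back: M1=-5−1/8·7872/641=-4189/641
M: M0=0, M1=-4189/641, M2=7872/641, M3=-4583/1282, M4=-629/641, M5=0
seg 0: a=3, c=M0/2=0, d=(M1−M0)/(6·3)=-4189/11538, b=Δ0−h0·(2M0+M1)/6=11285/3846
seg 1: a=2, c=M1/2=-4189/1282, d=(M2−M1)/(6·1)=12061/3846, b=Δ1−h1·(2M1+M2)/6=-13208/1923
seg 2: a=-5, c=M2/2=3936/641, d=(M3−M2)/(6·2)=-20327/15384, b=Δ2−h2·(2M2+M3)/6=-15367/3846
seg 3: a=1, c=M3/2=-4583/2564, d=(M4−M3)/(6·2)=3325/15384, b=Δ3−h3·(2M3+M4)/6=9058/1923
seg 4: a=5, c=M4/2=-629/1282, d=(M5−M4)/(6·2)=629/7692, b=Δ4−h4·(2M4+M5)/6=593/3846
t_q=19/2 → seg 4, τ=3/2; S=5+593/3846·τ+-629/1282·τ²+629/7692·τ³=90321/20512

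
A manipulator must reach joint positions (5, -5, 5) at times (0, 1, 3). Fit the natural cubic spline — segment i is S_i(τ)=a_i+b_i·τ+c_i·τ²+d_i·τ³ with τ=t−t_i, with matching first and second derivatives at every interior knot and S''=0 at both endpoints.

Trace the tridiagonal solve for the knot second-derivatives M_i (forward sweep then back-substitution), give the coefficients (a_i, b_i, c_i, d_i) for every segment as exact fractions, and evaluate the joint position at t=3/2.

Δ: Δ0=-10, Δ1=5
row 1: diag=6, rhs=90; c'=1/3, d'=15
back: M1=15
M: M0=0, M1=15, M2=0
seg 0: a=5, c=M0/2=0, d=(M1−M0)/(6·1)=5/2, b=Δ0−h0·(2M0+M1)/6=-25/2
seg 1: a=-5, c=M1/2=15/2, d=(M2−M1)/(6·2)=-5/4, b=Δ1−h1·(2M1+M2)/6=-5
t_q=3/2 → seg 1, τ=1/2; S=-5+-5·τ+15/2·τ²+-5/4·τ³=-185/32

  seg 0: a=5 b=-25/2 c=0 d=5/2
  seg 1: a=-5 b=-5 c=15/2 d=-5/4
S(3/2) = -185/32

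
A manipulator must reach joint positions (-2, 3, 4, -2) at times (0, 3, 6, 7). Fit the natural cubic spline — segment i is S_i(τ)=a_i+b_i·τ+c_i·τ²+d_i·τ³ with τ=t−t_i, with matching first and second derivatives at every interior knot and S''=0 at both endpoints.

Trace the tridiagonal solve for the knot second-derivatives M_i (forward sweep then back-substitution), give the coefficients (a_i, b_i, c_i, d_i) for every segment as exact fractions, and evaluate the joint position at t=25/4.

  seg 0: a=-2 b=40/29 c=0 d=25/783
  seg 1: a=3 b=65/29 c=25/87 d=-241/783
  seg 2: a=4 b=-126/29 c=-72/29 d=24/29
S(25/4) = 643/232

Δ: Δ0=5/3, Δ1=1/3, Δ2=-6
row 1: diag=12, rhs=-8; c'=1/4, d'=-2/3
row 2: denom=8−3·1/4=29/4; d'=(-38−3·-2/3)/(29/4)=-144/29
back: M2=-144/29
back: M1=-2/3−1/4·-144/29=50/87
M: M0=0, M1=50/87, M2=-144/29, M3=0
seg 0: a=-2, c=M0/2=0, d=(M1−M0)/(6·3)=25/783, b=Δ0−h0·(2M0+M1)/6=40/29
seg 1: a=3, c=M1/2=25/87, d=(M2−M1)/(6·3)=-241/783, b=Δ1−h1·(2M1+M2)/6=65/29
seg 2: a=4, c=M2/2=-72/29, d=(M3−M2)/(6·1)=24/29, b=Δ2−h2·(2M2+M3)/6=-126/29
t_q=25/4 → seg 2, τ=1/4; S=4+-126/29·τ+-72/29·τ²+24/29·τ³=643/232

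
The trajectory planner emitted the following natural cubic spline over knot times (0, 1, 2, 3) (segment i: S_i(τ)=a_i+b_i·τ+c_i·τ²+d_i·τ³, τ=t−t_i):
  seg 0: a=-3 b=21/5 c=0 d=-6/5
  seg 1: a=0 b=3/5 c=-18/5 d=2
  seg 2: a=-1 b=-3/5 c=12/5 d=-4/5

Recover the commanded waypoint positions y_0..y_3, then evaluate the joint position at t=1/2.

y_0 = S_0(0) = a_0 = -3
y_1 = S_1(0) = a_1 = 0
y_2 = S_2(0) = a_2 = -1
y_3 = S_2(1) = 0
t_q=1/2 is in segment 0 (τ=1/2); S_0(τ)=-21/20

y_0=-3 y_1=0 y_2=-1 y_3=0
S(1/2) = -21/20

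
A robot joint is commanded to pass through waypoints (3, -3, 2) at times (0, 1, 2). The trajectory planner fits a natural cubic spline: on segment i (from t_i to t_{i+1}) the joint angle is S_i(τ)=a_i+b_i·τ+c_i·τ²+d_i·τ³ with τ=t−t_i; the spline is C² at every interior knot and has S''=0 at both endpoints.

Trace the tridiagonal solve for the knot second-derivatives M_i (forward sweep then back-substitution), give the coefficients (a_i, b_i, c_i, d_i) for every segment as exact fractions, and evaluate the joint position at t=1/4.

  seg 0: a=3 b=-35/4 c=0 d=11/4
  seg 1: a=-3 b=-1/2 c=33/4 d=-11/4
S(1/4) = 219/256

Δ: Δ0=-6, Δ1=5
row 1: diag=4, rhs=66; c'=1/4, d'=33/2
back: M1=33/2
M: M0=0, M1=33/2, M2=0
seg 0: a=3, c=M0/2=0, d=(M1−M0)/(6·1)=11/4, b=Δ0−h0·(2M0+M1)/6=-35/4
seg 1: a=-3, c=M1/2=33/4, d=(M2−M1)/(6·1)=-11/4, b=Δ1−h1·(2M1+M2)/6=-1/2
t_q=1/4 → seg 0, τ=1/4; S=3+-35/4·τ+0·τ²+11/4·τ³=219/256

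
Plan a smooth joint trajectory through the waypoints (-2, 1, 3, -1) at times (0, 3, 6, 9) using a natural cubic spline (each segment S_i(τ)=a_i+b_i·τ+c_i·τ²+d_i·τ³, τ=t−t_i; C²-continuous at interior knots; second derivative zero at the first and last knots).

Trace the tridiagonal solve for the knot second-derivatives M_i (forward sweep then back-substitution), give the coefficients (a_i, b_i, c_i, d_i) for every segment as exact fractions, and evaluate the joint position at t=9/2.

  seg 0: a=-2 b=43/45 c=0 d=2/405
  seg 1: a=1 b=49/45 c=2/45 d=-5/81
  seg 2: a=3 b=-14/45 c=-23/45 d=23/405
S(9/2) = 101/40

Δ: Δ0=1, Δ1=2/3, Δ2=-4/3
row 1: diag=12, rhs=-2; c'=1/4, d'=-1/6
row 2: denom=12−3·1/4=45/4; d'=(-12−3·-1/6)/(45/4)=-46/45
back: M2=-46/45
back: M1=-1/6−1/4·-46/45=4/45
M: M0=0, M1=4/45, M2=-46/45, M3=0
seg 0: a=-2, c=M0/2=0, d=(M1−M0)/(6·3)=2/405, b=Δ0−h0·(2M0+M1)/6=43/45
seg 1: a=1, c=M1/2=2/45, d=(M2−M1)/(6·3)=-5/81, b=Δ1−h1·(2M1+M2)/6=49/45
seg 2: a=3, c=M2/2=-23/45, d=(M3−M2)/(6·3)=23/405, b=Δ2−h2·(2M2+M3)/6=-14/45
t_q=9/2 → seg 1, τ=3/2; S=1+49/45·τ+2/45·τ²+-5/81·τ³=101/40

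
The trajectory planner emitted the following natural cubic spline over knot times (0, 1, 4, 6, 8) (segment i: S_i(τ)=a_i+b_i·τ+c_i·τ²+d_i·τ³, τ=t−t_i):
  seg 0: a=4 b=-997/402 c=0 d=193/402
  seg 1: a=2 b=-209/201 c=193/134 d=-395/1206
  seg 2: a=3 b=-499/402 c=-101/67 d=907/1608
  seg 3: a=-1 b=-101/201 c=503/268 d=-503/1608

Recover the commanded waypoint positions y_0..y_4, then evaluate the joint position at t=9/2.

y_0 = S_0(0) = a_0 = 4
y_1 = S_1(0) = a_1 = 2
y_2 = S_2(0) = a_2 = 3
y_3 = S_3(0) = a_3 = -1
y_4 = S_3(2) = 3
t_q=9/2 is in segment 2 (τ=1/2); S_2(τ)=8889/4288

y_0=4 y_1=2 y_2=3 y_3=-1 y_4=3
S(9/2) = 8889/4288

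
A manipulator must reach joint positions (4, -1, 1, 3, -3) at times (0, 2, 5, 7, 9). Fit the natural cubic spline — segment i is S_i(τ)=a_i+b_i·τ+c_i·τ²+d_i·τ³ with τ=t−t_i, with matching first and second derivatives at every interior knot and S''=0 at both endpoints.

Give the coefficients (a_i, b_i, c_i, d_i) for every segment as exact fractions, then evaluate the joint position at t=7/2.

Δ: Δ0=-5/2, Δ1=2/3, Δ2=1, Δ3=-3
row 1: diag=10, rhs=19; c'=3/10, d'=19/10
row 2: denom=10−3·3/10=91/10; d'=(2−3·19/10)/(91/10)=-37/91
row 3: denom=8−2·20/91=688/91; d'=(-24−2·-37/91)/(688/91)=-1055/344
back: M3=-1055/344
back: M2=-37/91−20/91·-1055/344=23/86
back: M1=19/10−3/10·23/86=313/172
M: M0=0, M1=313/172, M2=23/86, M3=-1055/344, M4=0
seg 0: a=4, c=M0/2=0, d=(M1−M0)/(6·2)=313/2064, b=Δ0−h0·(2M0+M1)/6=-1603/516
seg 1: a=-1, c=M1/2=313/344, d=(M2−M1)/(6·3)=-89/1032, b=Δ1−h1·(2M1+M2)/6=-166/129
seg 2: a=1, c=M2/2=23/172, d=(M3−M2)/(6·2)=-1147/4128, b=Δ2−h2·(2M2+M3)/6=1903/1032
seg 3: a=3, c=M3/2=-1055/688, d=(M4−M3)/(6·2)=1055/4128, b=Δ3−h3·(2M3+M4)/6=-493/516
t_q=7/2 → seg 1, τ=3/2; S=-1+-166/129·τ+313/344·τ²+-89/1032·τ³=-3231/2752

  seg 0: a=4 b=-1603/516 c=0 d=313/2064
  seg 1: a=-1 b=-166/129 c=313/344 d=-89/1032
  seg 2: a=1 b=1903/1032 c=23/172 d=-1147/4128
  seg 3: a=3 b=-493/516 c=-1055/688 d=1055/4128
S(7/2) = -3231/2752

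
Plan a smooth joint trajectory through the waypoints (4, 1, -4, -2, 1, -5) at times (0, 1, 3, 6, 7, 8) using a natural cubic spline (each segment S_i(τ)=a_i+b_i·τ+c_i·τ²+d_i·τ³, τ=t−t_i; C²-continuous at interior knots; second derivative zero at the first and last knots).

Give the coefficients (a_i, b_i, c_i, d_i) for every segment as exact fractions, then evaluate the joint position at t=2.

  seg 0: a=4 b=-91/30 c=0 d=1/30
  seg 1: a=1 b=-44/15 c=1/10 d=7/120
  seg 2: a=-4 b=-11/6 c=9/20 d=23/180
  seg 3: a=-2 b=259/60 c=8/5 d=-35/12
  seg 4: a=1 b=-37/30 c=-143/20 d=143/60
S(2) = -71/40

Δ: Δ0=-3, Δ1=-5/2, Δ2=2/3, Δ3=3, Δ4=-6
row 1: diag=6, rhs=3; c'=1/3, d'=1/2
row 2: denom=10−2·1/3=28/3; d'=(19−2·1/2)/(28/3)=27/14
row 3: denom=8−3·9/28=197/28; d'=(14−3·27/14)/(197/28)=230/197
row 4: denom=4−1·28/197=760/197; d'=(-54−1·230/197)/(760/197)=-143/10
back: M4=-143/10
back: M3=230/197−28/197·-143/10=16/5
back: M2=27/14−9/28·16/5=9/10
back: M1=1/2−1/3·9/10=1/5
M: M0=0, M1=1/5, M2=9/10, M3=16/5, M4=-143/10, M5=0
seg 0: a=4, c=M0/2=0, d=(M1−M0)/(6·1)=1/30, b=Δ0−h0·(2M0+M1)/6=-91/30
seg 1: a=1, c=M1/2=1/10, d=(M2−M1)/(6·2)=7/120, b=Δ1−h1·(2M1+M2)/6=-44/15
seg 2: a=-4, c=M2/2=9/20, d=(M3−M2)/(6·3)=23/180, b=Δ2−h2·(2M2+M3)/6=-11/6
seg 3: a=-2, c=M3/2=8/5, d=(M4−M3)/(6·1)=-35/12, b=Δ3−h3·(2M3+M4)/6=259/60
seg 4: a=1, c=M4/2=-143/20, d=(M5−M4)/(6·1)=143/60, b=Δ4−h4·(2M4+M5)/6=-37/30
t_q=2 → seg 1, τ=1; S=1+-44/15·τ+1/10·τ²+7/120·τ³=-71/40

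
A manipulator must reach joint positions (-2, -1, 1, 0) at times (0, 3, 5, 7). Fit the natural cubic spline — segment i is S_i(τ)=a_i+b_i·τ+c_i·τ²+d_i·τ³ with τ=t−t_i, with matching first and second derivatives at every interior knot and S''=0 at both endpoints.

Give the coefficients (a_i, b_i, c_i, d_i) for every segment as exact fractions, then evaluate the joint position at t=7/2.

Δ: Δ0=1/3, Δ1=1, Δ2=-1/2
row 1: diag=10, rhs=4; c'=1/5, d'=2/5
row 2: denom=8−2·1/5=38/5; d'=(-9−2·2/5)/(38/5)=-49/38
back: M2=-49/38
back: M1=2/5−1/5·-49/38=25/38
M: M0=0, M1=25/38, M2=-49/38, M3=0
seg 0: a=-2, c=M0/2=0, d=(M1−M0)/(6·3)=25/684, b=Δ0−h0·(2M0+M1)/6=1/228
seg 1: a=-1, c=M1/2=25/76, d=(M2−M1)/(6·2)=-37/228, b=Δ1−h1·(2M1+M2)/6=113/114
seg 2: a=1, c=M2/2=-49/76, d=(M3−M2)/(6·2)=49/456, b=Δ2−h2·(2M2+M3)/6=41/114
t_q=7/2 → seg 1, τ=1/2; S=-1+113/114·τ+25/76·τ²+-37/228·τ³=-269/608

  seg 0: a=-2 b=1/228 c=0 d=25/684
  seg 1: a=-1 b=113/114 c=25/76 d=-37/228
  seg 2: a=1 b=41/114 c=-49/76 d=49/456
S(7/2) = -269/608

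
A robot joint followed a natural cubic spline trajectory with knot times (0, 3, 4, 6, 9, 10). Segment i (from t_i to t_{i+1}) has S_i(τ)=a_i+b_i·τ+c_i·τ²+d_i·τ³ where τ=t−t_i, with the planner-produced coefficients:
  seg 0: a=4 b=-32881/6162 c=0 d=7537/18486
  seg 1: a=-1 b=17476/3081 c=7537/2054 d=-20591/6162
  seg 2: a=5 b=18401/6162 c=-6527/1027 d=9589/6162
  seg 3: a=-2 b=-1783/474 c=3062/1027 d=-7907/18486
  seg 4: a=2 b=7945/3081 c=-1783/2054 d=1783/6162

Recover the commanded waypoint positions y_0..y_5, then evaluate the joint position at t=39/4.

y_0=4 y_1=-1 y_2=5 y_3=-2 y_4=2 y_5=4
S(39/4) = 469011/131456

y_0 = S_0(0) = a_0 = 4
y_1 = S_1(0) = a_1 = -1
y_2 = S_2(0) = a_2 = 5
y_3 = S_3(0) = a_3 = -2
y_4 = S_4(0) = a_4 = 2
y_5 = S_4(1) = 4
t_q=39/4 is in segment 4 (τ=3/4); S_4(τ)=469011/131456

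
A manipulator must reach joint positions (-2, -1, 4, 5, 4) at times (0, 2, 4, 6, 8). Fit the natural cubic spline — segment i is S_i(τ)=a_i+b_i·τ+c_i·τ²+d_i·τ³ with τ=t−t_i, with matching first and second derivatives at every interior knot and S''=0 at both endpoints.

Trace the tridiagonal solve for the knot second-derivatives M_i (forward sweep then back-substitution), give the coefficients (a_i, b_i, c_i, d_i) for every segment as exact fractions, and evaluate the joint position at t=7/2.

Δ: Δ0=1/2, Δ1=5/2, Δ2=1/2, Δ3=-1/2
row 1: diag=8, rhs=12; c'=1/4, d'=3/2
row 2: denom=8−2·1/4=15/2; d'=(-12−2·3/2)/(15/2)=-2
row 3: denom=8−2·4/15=112/15; d'=(-6−2·-2)/(112/15)=-15/56
back: M3=-15/56
back: M2=-2−4/15·-15/56=-27/14
back: M1=3/2−1/4·-27/14=111/56
M: M0=0, M1=111/56, M2=-27/14, M3=-15/56, M4=0
seg 0: a=-2, c=M0/2=0, d=(M1−M0)/(6·2)=37/224, b=Δ0−h0·(2M0+M1)/6=-9/56
seg 1: a=-1, c=M1/2=111/112, d=(M2−M1)/(6·2)=-73/224, b=Δ1−h1·(2M1+M2)/6=51/28
seg 2: a=4, c=M2/2=-27/28, d=(M3−M2)/(6·2)=31/224, b=Δ2−h2·(2M2+M3)/6=15/8
seg 3: a=5, c=M3/2=-15/112, d=(M4−M3)/(6·2)=5/224, b=Δ3−h3·(2M3+M4)/6=-9/28
t_q=7/2 → seg 1, τ=3/2; S=-1+51/28·τ+111/112·τ²+-73/224·τ³=5129/1792

  seg 0: a=-2 b=-9/56 c=0 d=37/224
  seg 1: a=-1 b=51/28 c=111/112 d=-73/224
  seg 2: a=4 b=15/8 c=-27/28 d=31/224
  seg 3: a=5 b=-9/28 c=-15/112 d=5/224
S(7/2) = 5129/1792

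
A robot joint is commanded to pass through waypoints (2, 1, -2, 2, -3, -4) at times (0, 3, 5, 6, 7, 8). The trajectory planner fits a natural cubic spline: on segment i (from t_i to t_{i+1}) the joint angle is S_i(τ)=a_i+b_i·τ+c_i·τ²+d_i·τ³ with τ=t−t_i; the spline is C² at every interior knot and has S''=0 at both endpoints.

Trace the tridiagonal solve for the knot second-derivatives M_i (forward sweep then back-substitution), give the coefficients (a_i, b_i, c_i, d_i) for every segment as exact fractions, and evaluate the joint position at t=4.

  seg 0: a=2 b=577/600 c=0 d=-259/1800
  seg 1: a=1 b=-877/300 c=-259/200 d=301/300
  seg 2: a=-2 b=1181/300 c=189/40 d=-2797/600
  seg 3: a=2 b=-359/600 c=-463/50 d=583/120
  seg 4: a=-3 b=-1363/300 c=1063/200 d=-1063/600
S(4) = -443/200

Δ: Δ0=-1/3, Δ1=-3/2, Δ2=4, Δ3=-5, Δ4=-1
row 1: diag=10, rhs=-7; c'=1/5, d'=-7/10
row 2: denom=6−2·1/5=28/5; d'=(33−2·-7/10)/(28/5)=43/7
row 3: denom=4−1·5/28=107/28; d'=(-54−1·43/7)/(107/28)=-1684/107
row 4: denom=4−1·28/107=400/107; d'=(24−1·-1684/107)/(400/107)=1063/100
back: M4=1063/100
back: M3=-1684/107−28/107·1063/100=-463/25
back: M2=43/7−5/28·-463/25=189/20
back: M1=-7/10−1/5·189/20=-259/100
M: M0=0, M1=-259/100, M2=189/20, M3=-463/25, M4=1063/100, M5=0
seg 0: a=2, c=M0/2=0, d=(M1−M0)/(6·3)=-259/1800, b=Δ0−h0·(2M0+M1)/6=577/600
seg 1: a=1, c=M1/2=-259/200, d=(M2−M1)/(6·2)=301/300, b=Δ1−h1·(2M1+M2)/6=-877/300
seg 2: a=-2, c=M2/2=189/40, d=(M3−M2)/(6·1)=-2797/600, b=Δ2−h2·(2M2+M3)/6=1181/300
seg 3: a=2, c=M3/2=-463/50, d=(M4−M3)/(6·1)=583/120, b=Δ3−h3·(2M3+M4)/6=-359/600
seg 4: a=-3, c=M4/2=1063/200, d=(M5−M4)/(6·1)=-1063/600, b=Δ4−h4·(2M4+M5)/6=-1363/300
t_q=4 → seg 1, τ=1; S=1+-877/300·τ+-259/200·τ²+301/300·τ³=-443/200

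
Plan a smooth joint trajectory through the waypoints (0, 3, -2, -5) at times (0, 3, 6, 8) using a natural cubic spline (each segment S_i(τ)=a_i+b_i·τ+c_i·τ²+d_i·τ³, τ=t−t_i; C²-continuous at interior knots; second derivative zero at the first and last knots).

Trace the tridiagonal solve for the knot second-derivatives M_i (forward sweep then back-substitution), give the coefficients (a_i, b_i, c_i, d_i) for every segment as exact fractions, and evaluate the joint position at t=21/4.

Δ: Δ0=1, Δ1=-5/3, Δ2=-3/2
row 1: diag=12, rhs=-16; c'=1/4, d'=-4/3
row 2: denom=10−3·1/4=37/4; d'=(1−3·-4/3)/(37/4)=20/37
back: M2=20/37
back: M1=-4/3−1/4·20/37=-163/111
M: M0=0, M1=-163/111, M2=20/37, M3=0
seg 0: a=0, c=M0/2=0, d=(M1−M0)/(6·3)=-163/1998, b=Δ0−h0·(2M0+M1)/6=385/222
seg 1: a=3, c=M1/2=-163/222, d=(M2−M1)/(6·3)=223/1998, b=Δ1−h1·(2M1+M2)/6=-52/111
seg 2: a=-2, c=M2/2=10/37, d=(M3−M2)/(6·2)=-5/111, b=Δ2−h2·(2M2+M3)/6=-413/222
t_q=21/4 → seg 1, τ=9/4; S=3+-52/111·τ+-163/222·τ²+223/1998·τ³=-2367/4736

  seg 0: a=0 b=385/222 c=0 d=-163/1998
  seg 1: a=3 b=-52/111 c=-163/222 d=223/1998
  seg 2: a=-2 b=-413/222 c=10/37 d=-5/111
S(21/4) = -2367/4736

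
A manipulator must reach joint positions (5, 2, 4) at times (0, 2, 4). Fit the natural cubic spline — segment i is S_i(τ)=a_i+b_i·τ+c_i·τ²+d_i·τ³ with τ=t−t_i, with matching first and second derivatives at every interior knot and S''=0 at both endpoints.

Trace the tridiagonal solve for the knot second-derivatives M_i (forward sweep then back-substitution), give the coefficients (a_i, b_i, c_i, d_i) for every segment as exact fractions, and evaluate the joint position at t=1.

  seg 0: a=5 b=-17/8 c=0 d=5/32
  seg 1: a=2 b=-1/4 c=15/16 d=-5/32
S(1) = 97/32

Δ: Δ0=-3/2, Δ1=1
row 1: diag=8, rhs=15; c'=1/4, d'=15/8
back: M1=15/8
M: M0=0, M1=15/8, M2=0
seg 0: a=5, c=M0/2=0, d=(M1−M0)/(6·2)=5/32, b=Δ0−h0·(2M0+M1)/6=-17/8
seg 1: a=2, c=M1/2=15/16, d=(M2−M1)/(6·2)=-5/32, b=Δ1−h1·(2M1+M2)/6=-1/4
t_q=1 → seg 0, τ=1; S=5+-17/8·τ+0·τ²+5/32·τ³=97/32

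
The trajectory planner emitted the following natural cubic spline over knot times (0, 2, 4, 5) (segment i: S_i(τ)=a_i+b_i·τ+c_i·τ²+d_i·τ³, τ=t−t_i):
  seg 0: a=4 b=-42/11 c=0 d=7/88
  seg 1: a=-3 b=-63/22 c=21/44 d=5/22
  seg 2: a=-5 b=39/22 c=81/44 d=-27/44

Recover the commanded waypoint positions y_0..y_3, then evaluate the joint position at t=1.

y_0=4 y_1=-3 y_2=-5 y_3=-2
S(1) = 23/88

y_0 = S_0(0) = a_0 = 4
y_1 = S_1(0) = a_1 = -3
y_2 = S_2(0) = a_2 = -5
y_3 = S_2(1) = -2
t_q=1 is in segment 0 (τ=1); S_0(τ)=23/88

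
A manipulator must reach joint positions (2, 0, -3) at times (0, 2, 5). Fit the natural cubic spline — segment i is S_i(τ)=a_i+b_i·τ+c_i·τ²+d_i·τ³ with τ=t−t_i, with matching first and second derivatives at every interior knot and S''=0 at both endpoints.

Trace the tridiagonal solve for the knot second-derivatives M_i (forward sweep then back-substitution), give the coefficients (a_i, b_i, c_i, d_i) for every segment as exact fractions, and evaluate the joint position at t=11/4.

Δ: Δ0=-1, Δ1=-1
row 1: diag=10, rhs=0; c'=3/10, d'=0
back: M1=0
M: M0=0, M1=0, M2=0
seg 0: a=2, c=M0/2=0, d=(M1−M0)/(6·2)=0, b=Δ0−h0·(2M0+M1)/6=-1
seg 1: a=0, c=M1/2=0, d=(M2−M1)/(6·3)=0, b=Δ1−h1·(2M1+M2)/6=-1
t_q=11/4 → seg 1, τ=3/4; S=0+-1·τ+0·τ²+0·τ³=-3/4

  seg 0: a=2 b=-1 c=0 d=0
  seg 1: a=0 b=-1 c=0 d=0
S(11/4) = -3/4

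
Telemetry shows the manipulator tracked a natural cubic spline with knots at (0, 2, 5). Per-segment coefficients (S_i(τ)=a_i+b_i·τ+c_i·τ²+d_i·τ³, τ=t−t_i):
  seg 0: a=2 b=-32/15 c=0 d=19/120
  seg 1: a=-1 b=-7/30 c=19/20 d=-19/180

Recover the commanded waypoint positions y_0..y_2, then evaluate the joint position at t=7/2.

y_0=2 y_1=-1 y_2=4
S(7/2) = 69/160

y_0 = S_0(0) = a_0 = 2
y_1 = S_1(0) = a_1 = -1
y_2 = S_1(3) = 4
t_q=7/2 is in segment 1 (τ=3/2); S_1(τ)=69/160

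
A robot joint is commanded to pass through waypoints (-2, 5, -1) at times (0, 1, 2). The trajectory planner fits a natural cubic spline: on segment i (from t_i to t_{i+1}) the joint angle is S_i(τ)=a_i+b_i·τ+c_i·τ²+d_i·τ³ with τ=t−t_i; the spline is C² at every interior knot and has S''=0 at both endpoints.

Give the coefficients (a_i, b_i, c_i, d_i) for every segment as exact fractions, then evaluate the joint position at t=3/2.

  seg 0: a=-2 b=41/4 c=0 d=-13/4
  seg 1: a=5 b=1/2 c=-39/4 d=13/4
S(3/2) = 103/32

Δ: Δ0=7, Δ1=-6
row 1: diag=4, rhs=-78; c'=1/4, d'=-39/2
back: M1=-39/2
M: M0=0, M1=-39/2, M2=0
seg 0: a=-2, c=M0/2=0, d=(M1−M0)/(6·1)=-13/4, b=Δ0−h0·(2M0+M1)/6=41/4
seg 1: a=5, c=M1/2=-39/4, d=(M2−M1)/(6·1)=13/4, b=Δ1−h1·(2M1+M2)/6=1/2
t_q=3/2 → seg 1, τ=1/2; S=5+1/2·τ+-39/4·τ²+13/4·τ³=103/32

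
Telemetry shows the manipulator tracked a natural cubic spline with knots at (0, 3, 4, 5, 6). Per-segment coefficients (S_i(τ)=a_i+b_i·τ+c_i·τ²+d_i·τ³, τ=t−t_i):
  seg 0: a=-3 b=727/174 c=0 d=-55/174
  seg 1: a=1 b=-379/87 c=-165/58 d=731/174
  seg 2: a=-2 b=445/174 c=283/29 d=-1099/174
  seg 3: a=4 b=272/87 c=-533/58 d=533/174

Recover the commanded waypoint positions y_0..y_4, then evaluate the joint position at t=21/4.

y_0 = S_0(0) = a_0 = -3
y_1 = S_1(0) = a_1 = 1
y_2 = S_2(0) = a_2 = -2
y_3 = S_3(0) = a_3 = 4
y_4 = S_3(1) = 1
t_q=21/4 is in segment 3 (τ=1/4); S_3(τ)=15795/3712

y_0=-3 y_1=1 y_2=-2 y_3=4 y_4=1
S(21/4) = 15795/3712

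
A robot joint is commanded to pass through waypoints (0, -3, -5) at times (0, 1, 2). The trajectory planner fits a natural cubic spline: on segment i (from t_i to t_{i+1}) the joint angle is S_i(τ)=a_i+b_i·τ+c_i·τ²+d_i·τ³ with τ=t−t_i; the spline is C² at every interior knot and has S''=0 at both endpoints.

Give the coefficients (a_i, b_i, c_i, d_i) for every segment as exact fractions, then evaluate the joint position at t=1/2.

  seg 0: a=0 b=-13/4 c=0 d=1/4
  seg 1: a=-3 b=-5/2 c=3/4 d=-1/4
S(1/2) = -51/32

Δ: Δ0=-3, Δ1=-2
row 1: diag=4, rhs=6; c'=1/4, d'=3/2
back: M1=3/2
M: M0=0, M1=3/2, M2=0
seg 0: a=0, c=M0/2=0, d=(M1−M0)/(6·1)=1/4, b=Δ0−h0·(2M0+M1)/6=-13/4
seg 1: a=-3, c=M1/2=3/4, d=(M2−M1)/(6·1)=-1/4, b=Δ1−h1·(2M1+M2)/6=-5/2
t_q=1/2 → seg 0, τ=1/2; S=0+-13/4·τ+0·τ²+1/4·τ³=-51/32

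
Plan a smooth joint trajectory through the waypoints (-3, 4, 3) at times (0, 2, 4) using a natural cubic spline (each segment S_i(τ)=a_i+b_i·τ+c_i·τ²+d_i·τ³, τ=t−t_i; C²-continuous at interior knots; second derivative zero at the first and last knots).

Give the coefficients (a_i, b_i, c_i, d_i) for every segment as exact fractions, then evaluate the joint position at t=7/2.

Δ: Δ0=7/2, Δ1=-1/2
row 1: diag=8, rhs=-24; c'=1/4, d'=-3
back: M1=-3
M: M0=0, M1=-3, M2=0
seg 0: a=-3, c=M0/2=0, d=(M1−M0)/(6·2)=-1/4, b=Δ0−h0·(2M0+M1)/6=9/2
seg 1: a=4, c=M1/2=-3/2, d=(M2−M1)/(6·2)=1/4, b=Δ1−h1·(2M1+M2)/6=3/2
t_q=7/2 → seg 1, τ=3/2; S=4+3/2·τ+-3/2·τ²+1/4·τ³=119/32

  seg 0: a=-3 b=9/2 c=0 d=-1/4
  seg 1: a=4 b=3/2 c=-3/2 d=1/4
S(7/2) = 119/32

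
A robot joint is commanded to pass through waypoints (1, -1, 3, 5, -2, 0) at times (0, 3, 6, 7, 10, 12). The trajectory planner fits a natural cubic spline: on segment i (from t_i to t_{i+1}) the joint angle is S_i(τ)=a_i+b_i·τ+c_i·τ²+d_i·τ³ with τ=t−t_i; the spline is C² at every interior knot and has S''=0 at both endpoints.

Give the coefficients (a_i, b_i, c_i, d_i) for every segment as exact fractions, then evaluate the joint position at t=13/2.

Δ: Δ0=-2/3, Δ1=4/3, Δ2=2, Δ3=-7/3, Δ4=1
row 1: diag=12, rhs=12; c'=1/4, d'=1
row 2: denom=8−3·1/4=29/4; d'=(4−3·1)/(29/4)=4/29
row 3: denom=8−1·4/29=228/29; d'=(-26−1·4/29)/(228/29)=-379/114
row 4: denom=10−3·29/76=673/76; d'=(20−3·-379/114)/(673/76)=2278/673
back: M4=2278/673
back: M3=-379/114−29/76·2278/673=-9320/2019
back: M2=4/29−4/29·-9320/2019=1564/2019
back: M1=1−1/4·1564/2019=1628/2019
M: M0=0, M1=1628/2019, M2=1564/2019, M3=-9320/2019, M4=2278/673, M5=0
seg 0: a=1, c=M0/2=0, d=(M1−M0)/(6·3)=814/18171, b=Δ0−h0·(2M0+M1)/6=-720/673
seg 1: a=-1, c=M1/2=814/2019, d=(M2−M1)/(6·3)=-32/18171, b=Δ1−h1·(2M1+M2)/6=94/673
seg 2: a=3, c=M2/2=782/2019, d=(M3−M2)/(6·1)=-1814/2019, b=Δ2−h2·(2M2+M3)/6=1690/673
seg 3: a=5, c=M3/2=-4660/2019, d=(M4−M3)/(6·3)=8077/18171, b=Δ3−h3·(2M3+M4)/6=1192/2019
seg 4: a=-2, c=M4/2=1139/673, d=(M5−M4)/(6·2)=-1139/4038, b=Δ4−h4·(2M4+M5)/6=-2537/2019
t_q=13/2 → seg 2, τ=1/2; S=3+1690/673·τ+782/2019·τ²+-1814/2019·τ³=34243/8076

  seg 0: a=1 b=-720/673 c=0 d=814/18171
  seg 1: a=-1 b=94/673 c=814/2019 d=-32/18171
  seg 2: a=3 b=1690/673 c=782/2019 d=-1814/2019
  seg 3: a=5 b=1192/2019 c=-4660/2019 d=8077/18171
  seg 4: a=-2 b=-2537/2019 c=1139/673 d=-1139/4038
S(13/2) = 34243/8076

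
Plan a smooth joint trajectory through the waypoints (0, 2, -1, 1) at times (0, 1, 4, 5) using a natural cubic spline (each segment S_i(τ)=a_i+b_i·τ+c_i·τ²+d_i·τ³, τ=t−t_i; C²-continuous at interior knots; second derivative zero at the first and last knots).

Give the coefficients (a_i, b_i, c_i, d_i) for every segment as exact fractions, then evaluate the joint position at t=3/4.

  seg 0: a=0 b=13/5 c=0 d=-3/5
  seg 1: a=2 b=4/5 c=-9/5 d=2/5
  seg 2: a=-1 b=4/5 c=9/5 d=-3/5
S(3/4) = 543/320

Δ: Δ0=2, Δ1=-1, Δ2=2
row 1: diag=8, rhs=-18; c'=3/8, d'=-9/4
row 2: denom=8−3·3/8=55/8; d'=(18−3·-9/4)/(55/8)=18/5
back: M2=18/5
back: M1=-9/4−3/8·18/5=-18/5
M: M0=0, M1=-18/5, M2=18/5, M3=0
seg 0: a=0, c=M0/2=0, d=(M1−M0)/(6·1)=-3/5, b=Δ0−h0·(2M0+M1)/6=13/5
seg 1: a=2, c=M1/2=-9/5, d=(M2−M1)/(6·3)=2/5, b=Δ1−h1·(2M1+M2)/6=4/5
seg 2: a=-1, c=M2/2=9/5, d=(M3−M2)/(6·1)=-3/5, b=Δ2−h2·(2M2+M3)/6=4/5
t_q=3/4 → seg 0, τ=3/4; S=0+13/5·τ+0·τ²+-3/5·τ³=543/320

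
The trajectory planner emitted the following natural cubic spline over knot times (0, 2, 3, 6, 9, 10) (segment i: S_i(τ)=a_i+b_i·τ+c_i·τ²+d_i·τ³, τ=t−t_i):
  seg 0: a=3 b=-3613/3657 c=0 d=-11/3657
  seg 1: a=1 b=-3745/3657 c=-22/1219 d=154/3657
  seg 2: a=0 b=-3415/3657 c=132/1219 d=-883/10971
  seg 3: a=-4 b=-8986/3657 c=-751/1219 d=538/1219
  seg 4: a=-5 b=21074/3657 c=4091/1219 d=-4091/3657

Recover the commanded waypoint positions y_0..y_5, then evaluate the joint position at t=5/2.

y_0=3 y_1=1 y_2=0 y_3=-4 y_4=-5 y_5=3
S(5/2) = 2383/4876

y_0 = S_0(0) = a_0 = 3
y_1 = S_1(0) = a_1 = 1
y_2 = S_2(0) = a_2 = 0
y_3 = S_3(0) = a_3 = -4
y_4 = S_4(0) = a_4 = -5
y_5 = S_4(1) = 3
t_q=5/2 is in segment 1 (τ=1/2); S_1(τ)=2383/4876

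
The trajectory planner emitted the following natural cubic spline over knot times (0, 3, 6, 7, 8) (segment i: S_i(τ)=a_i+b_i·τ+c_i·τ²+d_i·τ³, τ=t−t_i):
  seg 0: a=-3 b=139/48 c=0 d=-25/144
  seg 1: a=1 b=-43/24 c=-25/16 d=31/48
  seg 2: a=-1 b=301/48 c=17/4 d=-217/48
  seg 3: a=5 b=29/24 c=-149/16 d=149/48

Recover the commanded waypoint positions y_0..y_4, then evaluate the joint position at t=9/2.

y_0 = S_0(0) = a_0 = -3
y_1 = S_1(0) = a_1 = 1
y_2 = S_2(0) = a_2 = -1
y_3 = S_3(0) = a_3 = 5
y_4 = S_3(1) = 0
t_q=9/2 is in segment 1 (τ=3/2); S_1(τ)=-387/128

y_0=-3 y_1=1 y_2=-1 y_3=5 y_4=0
S(9/2) = -387/128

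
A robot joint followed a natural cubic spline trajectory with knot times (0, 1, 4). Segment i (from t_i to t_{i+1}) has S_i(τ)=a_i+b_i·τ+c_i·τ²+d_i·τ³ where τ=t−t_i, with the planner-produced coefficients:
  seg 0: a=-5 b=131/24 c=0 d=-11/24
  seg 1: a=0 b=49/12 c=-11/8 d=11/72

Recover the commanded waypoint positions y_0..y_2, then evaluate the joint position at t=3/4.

y_0 = S_0(0) = a_0 = -5
y_1 = S_1(0) = a_1 = 0
y_2 = S_1(3) = 4
t_q=3/4 is in segment 0 (τ=3/4); S_0(τ)=-563/512

y_0=-5 y_1=0 y_2=4
S(3/4) = -563/512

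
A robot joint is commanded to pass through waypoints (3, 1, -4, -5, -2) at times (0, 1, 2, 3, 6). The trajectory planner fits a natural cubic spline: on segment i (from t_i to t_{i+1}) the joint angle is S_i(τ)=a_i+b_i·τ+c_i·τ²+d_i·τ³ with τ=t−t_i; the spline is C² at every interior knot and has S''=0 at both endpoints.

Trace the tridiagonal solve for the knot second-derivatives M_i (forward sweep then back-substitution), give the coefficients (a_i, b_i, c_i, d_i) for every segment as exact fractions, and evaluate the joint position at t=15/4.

Δ: Δ0=-2, Δ1=-5, Δ2=-1, Δ3=1
row 1: diag=4, rhs=-18; c'=1/4, d'=-9/2
row 2: denom=4−1·1/4=15/4; d'=(24−1·-9/2)/(15/4)=38/5
row 3: denom=8−1·4/15=116/15; d'=(12−1·38/5)/(116/15)=33/58
back: M3=33/58
back: M2=38/5−4/15·33/58=216/29
back: M1=-9/2−1/4·216/29=-369/58
M: M0=0, M1=-369/58, M2=216/29, M3=33/58, M4=0
seg 0: a=3, c=M0/2=0, d=(M1−M0)/(6·1)=-123/116, b=Δ0−h0·(2M0+M1)/6=-109/116
seg 1: a=1, c=M1/2=-369/116, d=(M2−M1)/(6·1)=267/116, b=Δ1−h1·(2M1+M2)/6=-239/58
seg 2: a=-4, c=M2/2=108/29, d=(M3−M2)/(6·1)=-133/116, b=Δ2−h2·(2M2+M3)/6=-415/116
seg 3: a=-5, c=M3/2=33/116, d=(M4−M3)/(6·3)=-11/348, b=Δ3−h3·(2M3+M4)/6=25/58
t_q=15/4 → seg 3, τ=3/4; S=-5+25/58·τ+33/116·τ²+-11/348·τ³=-33631/7424

  seg 0: a=3 b=-109/116 c=0 d=-123/116
  seg 1: a=1 b=-239/58 c=-369/116 d=267/116
  seg 2: a=-4 b=-415/116 c=108/29 d=-133/116
  seg 3: a=-5 b=25/58 c=33/116 d=-11/348
S(15/4) = -33631/7424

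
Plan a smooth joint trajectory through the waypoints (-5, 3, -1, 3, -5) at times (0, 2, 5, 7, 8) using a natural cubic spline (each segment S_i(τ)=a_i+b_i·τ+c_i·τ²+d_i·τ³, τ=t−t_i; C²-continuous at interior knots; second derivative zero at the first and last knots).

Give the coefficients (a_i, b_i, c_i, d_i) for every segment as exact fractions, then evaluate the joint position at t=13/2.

  seg 0: a=-5 b=4292/759 c=0 d=-314/759
  seg 1: a=3 b=524/759 c=-628/253 d=1372/2277
  seg 2: a=-1 b=1568/759 c=744/253 d=-2257/1518
  seg 3: a=3 b=-3046/759 c=-1513/253 d=1513/759
S(13/2) = 14967/4048

Δ: Δ0=4, Δ1=-4/3, Δ2=2, Δ3=-8
row 1: diag=10, rhs=-32; c'=3/10, d'=-16/5
row 2: denom=10−3·3/10=91/10; d'=(20−3·-16/5)/(91/10)=296/91
row 3: denom=6−2·20/91=506/91; d'=(-60−2·296/91)/(506/91)=-3026/253
back: M3=-3026/253
back: M2=296/91−20/91·-3026/253=1488/253
back: M1=-16/5−3/10·1488/253=-1256/253
M: M0=0, M1=-1256/253, M2=1488/253, M3=-3026/253, M4=0
seg 0: a=-5, c=M0/2=0, d=(M1−M0)/(6·2)=-314/759, b=Δ0−h0·(2M0+M1)/6=4292/759
seg 1: a=3, c=M1/2=-628/253, d=(M2−M1)/(6·3)=1372/2277, b=Δ1−h1·(2M1+M2)/6=524/759
seg 2: a=-1, c=M2/2=744/253, d=(M3−M2)/(6·2)=-2257/1518, b=Δ2−h2·(2M2+M3)/6=1568/759
seg 3: a=3, c=M3/2=-1513/253, d=(M4−M3)/(6·1)=1513/759, b=Δ3−h3·(2M3+M4)/6=-3046/759
t_q=13/2 → seg 2, τ=3/2; S=-1+1568/759·τ+744/253·τ²+-2257/1518·τ³=14967/4048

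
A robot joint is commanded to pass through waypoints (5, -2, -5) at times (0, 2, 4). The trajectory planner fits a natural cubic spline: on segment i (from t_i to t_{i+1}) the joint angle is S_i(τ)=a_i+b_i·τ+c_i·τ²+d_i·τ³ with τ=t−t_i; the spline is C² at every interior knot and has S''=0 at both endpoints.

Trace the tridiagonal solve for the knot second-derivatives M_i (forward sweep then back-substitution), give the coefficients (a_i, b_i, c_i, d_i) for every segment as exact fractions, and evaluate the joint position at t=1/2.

Δ: Δ0=-7/2, Δ1=-3/2
row 1: diag=8, rhs=12; c'=1/4, d'=3/2
back: M1=3/2
M: M0=0, M1=3/2, M2=0
seg 0: a=5, c=M0/2=0, d=(M1−M0)/(6·2)=1/8, b=Δ0−h0·(2M0+M1)/6=-4
seg 1: a=-2, c=M1/2=3/4, d=(M2−M1)/(6·2)=-1/8, b=Δ1−h1·(2M1+M2)/6=-5/2
t_q=1/2 → seg 0, τ=1/2; S=5+-4·τ+0·τ²+1/8·τ³=193/64

  seg 0: a=5 b=-4 c=0 d=1/8
  seg 1: a=-2 b=-5/2 c=3/4 d=-1/8
S(1/2) = 193/64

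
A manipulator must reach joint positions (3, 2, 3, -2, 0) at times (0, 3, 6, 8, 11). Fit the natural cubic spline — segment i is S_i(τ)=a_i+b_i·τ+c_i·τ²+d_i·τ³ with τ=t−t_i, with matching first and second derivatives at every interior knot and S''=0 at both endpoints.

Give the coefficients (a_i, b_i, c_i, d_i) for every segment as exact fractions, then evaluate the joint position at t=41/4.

  seg 0: a=3 b=-143/177 c=0 d=28/531
  seg 1: a=2 b=109/177 c=28/59 d=-302/1593
  seg 2: a=3 b=-293/177 c=-218/177 d=191/472
  seg 3: a=-2 b=-611/354 c=847/708 d=-847/6372
S(41/4) = -20257/15104

Δ: Δ0=-1/3, Δ1=1/3, Δ2=-5/2, Δ3=2/3
row 1: diag=12, rhs=4; c'=1/4, d'=1/3
row 2: denom=10−3·1/4=37/4; d'=(-17−3·1/3)/(37/4)=-72/37
row 3: denom=10−2·8/37=354/37; d'=(19−2·-72/37)/(354/37)=847/354
back: M3=847/354
back: M2=-72/37−8/37·847/354=-436/177
back: M1=1/3−1/4·-436/177=56/59
M: M0=0, M1=56/59, M2=-436/177, M3=847/354, M4=0
seg 0: a=3, c=M0/2=0, d=(M1−M0)/(6·3)=28/531, b=Δ0−h0·(2M0+M1)/6=-143/177
seg 1: a=2, c=M1/2=28/59, d=(M2−M1)/(6·3)=-302/1593, b=Δ1−h1·(2M1+M2)/6=109/177
seg 2: a=3, c=M2/2=-218/177, d=(M3−M2)/(6·2)=191/472, b=Δ2−h2·(2M2+M3)/6=-293/177
seg 3: a=-2, c=M3/2=847/708, d=(M4−M3)/(6·3)=-847/6372, b=Δ3−h3·(2M3+M4)/6=-611/354
t_q=41/4 → seg 3, τ=9/4; S=-2+-611/354·τ+847/708·τ²+-847/6372·τ³=-20257/15104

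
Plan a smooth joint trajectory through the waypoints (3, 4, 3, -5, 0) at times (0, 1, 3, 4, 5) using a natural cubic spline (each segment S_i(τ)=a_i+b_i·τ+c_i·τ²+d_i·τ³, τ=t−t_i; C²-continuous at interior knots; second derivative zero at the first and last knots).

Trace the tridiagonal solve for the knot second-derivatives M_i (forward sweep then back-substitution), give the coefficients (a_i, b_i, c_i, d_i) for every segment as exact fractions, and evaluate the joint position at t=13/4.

Δ: Δ0=1, Δ1=-1/2, Δ2=-8, Δ3=5
row 1: diag=6, rhs=-9; c'=1/3, d'=-3/2
row 2: denom=6−2·1/3=16/3; d'=(-45−2·-3/2)/(16/3)=-63/8
row 3: denom=4−1·3/16=61/16; d'=(78−1·-63/8)/(61/16)=1374/61
back: M3=1374/61
back: M2=-63/8−3/16·1374/61=-738/61
back: M1=-3/2−1/3·-738/61=309/122
M: M0=0, M1=309/122, M2=-738/61, M3=1374/61, M4=0
seg 0: a=3, c=M0/2=0, d=(M1−M0)/(6·1)=103/244, b=Δ0−h0·(2M0+M1)/6=141/244
seg 1: a=4, c=M1/2=309/244, d=(M2−M1)/(6·2)=-595/488, b=Δ1−h1·(2M1+M2)/6=225/122
seg 2: a=3, c=M2/2=-369/61, d=(M3−M2)/(6·1)=352/61, b=Δ2−h2·(2M2+M3)/6=-471/61
seg 3: a=-5, c=M3/2=687/61, d=(M4−M3)/(6·1)=-229/61, b=Δ3−h3·(2M3+M4)/6=-153/61
t_q=13/4 → seg 2, τ=1/4; S=3+-471/61·τ+-369/61·τ²+352/61·τ³=763/976

  seg 0: a=3 b=141/244 c=0 d=103/244
  seg 1: a=4 b=225/122 c=309/244 d=-595/488
  seg 2: a=3 b=-471/61 c=-369/61 d=352/61
  seg 3: a=-5 b=-153/61 c=687/61 d=-229/61
S(13/4) = 763/976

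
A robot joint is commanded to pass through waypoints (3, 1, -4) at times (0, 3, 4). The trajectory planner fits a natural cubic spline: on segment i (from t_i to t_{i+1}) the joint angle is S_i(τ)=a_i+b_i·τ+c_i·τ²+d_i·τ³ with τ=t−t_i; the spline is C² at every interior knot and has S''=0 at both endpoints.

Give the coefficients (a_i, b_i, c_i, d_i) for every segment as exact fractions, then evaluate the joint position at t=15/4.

Δ: Δ0=-2/3, Δ1=-5
row 1: diag=8, rhs=-26; c'=1/8, d'=-13/4
back: M1=-13/4
M: M0=0, M1=-13/4, M2=0
seg 0: a=3, c=M0/2=0, d=(M1−M0)/(6·3)=-13/72, b=Δ0−h0·(2M0+M1)/6=23/24
seg 1: a=1, c=M1/2=-13/8, d=(M2−M1)/(6·1)=13/24, b=Δ1−h1·(2M1+M2)/6=-47/12
t_q=15/4 → seg 1, τ=3/4; S=1+-47/12·τ+-13/8·τ²+13/24·τ³=-1343/512

  seg 0: a=3 b=23/24 c=0 d=-13/72
  seg 1: a=1 b=-47/12 c=-13/8 d=13/24
S(15/4) = -1343/512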